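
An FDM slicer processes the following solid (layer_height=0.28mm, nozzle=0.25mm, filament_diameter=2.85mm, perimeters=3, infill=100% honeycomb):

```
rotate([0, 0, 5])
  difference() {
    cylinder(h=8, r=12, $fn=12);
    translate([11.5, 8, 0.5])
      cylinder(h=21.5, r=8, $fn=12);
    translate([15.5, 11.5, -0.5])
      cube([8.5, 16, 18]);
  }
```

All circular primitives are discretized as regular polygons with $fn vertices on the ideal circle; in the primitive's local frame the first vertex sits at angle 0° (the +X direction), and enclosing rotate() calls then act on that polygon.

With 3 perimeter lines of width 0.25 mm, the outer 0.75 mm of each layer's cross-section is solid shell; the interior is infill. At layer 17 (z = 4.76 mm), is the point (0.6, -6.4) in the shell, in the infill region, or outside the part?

At z = 4.76 mm: the r=12 cylinder contributes a regular 12-gon of circumradius 12; the r=8 cylinder at (11.5, 8) gives a regular 12-gon of circumradius 8 (constant along its height); the cube at (15.5, 11.5) (footprint 8.5×16) is included at this height; Subtracting the remaining from the first: starting from the r=12 cylinder, the r=8 cylinder at (11.5, 8) partially overlaps it — only the 50.44 mm² overlap (of its 192.00 mm²) is removed, clipping the outline; the 8.5×16 cube at (15.5, 11.5) misses the remaining region (no effect) — 1 connected region; (whole slice rotated 5° about Z — lengths, areas and connectivity unchanged). Overall, the cross-section is a single solid region. Undo the 5° rotation: the query point maps to (0.040, -6.428) in the un-rotated model frame. The nearest boundary edge runs (6.00, -10.39)→(-0.00, -12.00); distance from the point to it = 5.37 mm. The point is inside the cross-section and 5.37 mm from the nearest boundary — more than the 0.75 mm shell width (3 × 0.25), so it's in the infill interior.

infill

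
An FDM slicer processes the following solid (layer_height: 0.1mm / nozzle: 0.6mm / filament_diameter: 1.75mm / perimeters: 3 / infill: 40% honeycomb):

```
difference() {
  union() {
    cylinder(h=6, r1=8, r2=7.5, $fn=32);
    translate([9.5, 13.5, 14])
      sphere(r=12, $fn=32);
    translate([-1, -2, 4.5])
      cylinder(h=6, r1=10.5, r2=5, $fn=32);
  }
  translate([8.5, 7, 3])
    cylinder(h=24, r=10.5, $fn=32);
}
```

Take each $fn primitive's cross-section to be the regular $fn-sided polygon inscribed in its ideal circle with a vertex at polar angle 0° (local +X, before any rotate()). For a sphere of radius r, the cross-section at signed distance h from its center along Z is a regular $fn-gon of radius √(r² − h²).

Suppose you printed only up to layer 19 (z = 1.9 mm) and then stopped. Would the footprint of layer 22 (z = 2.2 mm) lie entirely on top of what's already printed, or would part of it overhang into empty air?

Compare the two slices. At z = 1.9: the cone (r1=8→r2=7.5) has section circumradius 7.842 here — a regular 32-gon (area = (32/2)·7.842²·sin(360°/32) = 191.94 mm²); the sphere at (9.5, 13.5) does not reach this height (|z−center|=12.100 > r=12); the cone at (-1, -2) is absent (z outside [4.5, 10.5]); Taking the union: only the cone is present, so the union is just that shape — area = 191.94 mm²; the cylinder at (8.5, 7) is not intersected at this z (z outside [3, 27]); Subtracting the remaining from the first: none of the subtracted shapes is present at this height, so that combined region is unchanged — area = 191.94 mm². At z = 2.2: the cone contributes a regular 32-gon of circumradius 7.817 (interpolated between r1=8 and r2=7.5 at t=0.367) (area = (32/2)·7.817²·sin(360°/32) = 190.72 mm²); the r=12 sphere at (9.5, 13.5) slices to a regular 32-gon of circumradius 2.182 (√(r²−h²) with h=11.8 from center) (area = (32/2)·2.182²·sin(360°/32) = 14.86 mm²); the cone at (-1, -2) does not reach this height (z outside [4.5, 10.5]); Taking the union: the 2 present regions are separate (no shared area or edge), so areas and boundary lengths simply add and each stays a separate island — area = 205.58 mm²; the cylinder at (8.5, 7) does not reach this height (z outside [3, 27]); Taking the first minus the rest: none of the subtracted shapes is present at this height, so the result so far is unchanged — area = 205.58 mm². Checking containment: at z = 2.2 the cross-section extends beyond the z = 1.9 cross-section by about 14.86 mm².

part overhangs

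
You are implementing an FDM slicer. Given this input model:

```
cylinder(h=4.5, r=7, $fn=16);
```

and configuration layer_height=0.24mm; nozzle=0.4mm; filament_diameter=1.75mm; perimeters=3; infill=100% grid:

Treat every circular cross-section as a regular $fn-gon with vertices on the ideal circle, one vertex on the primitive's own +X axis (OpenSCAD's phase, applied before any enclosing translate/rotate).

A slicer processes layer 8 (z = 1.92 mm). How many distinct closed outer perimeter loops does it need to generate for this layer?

1

At z = 1.92 mm: the r=7 cylinder contributes a regular 16-gon of circumradius 7. The result has 1 disconnected region.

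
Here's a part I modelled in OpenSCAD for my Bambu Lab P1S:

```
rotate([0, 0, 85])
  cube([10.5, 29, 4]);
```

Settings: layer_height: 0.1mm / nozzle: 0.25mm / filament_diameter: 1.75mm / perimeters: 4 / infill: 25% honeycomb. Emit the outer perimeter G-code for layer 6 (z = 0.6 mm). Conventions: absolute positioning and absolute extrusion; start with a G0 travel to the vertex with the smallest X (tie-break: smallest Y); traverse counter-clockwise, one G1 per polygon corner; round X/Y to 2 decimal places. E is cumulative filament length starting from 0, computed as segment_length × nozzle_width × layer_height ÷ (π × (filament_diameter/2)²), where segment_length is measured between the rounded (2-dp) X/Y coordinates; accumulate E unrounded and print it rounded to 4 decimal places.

At z = 0.6 mm: the cube (footprint 10.5×29) is included at this height; (rotated 85° about Z; rotation is an isometry so areas/perimeters/island counts are preserved). The outline is a single polygon with 4 vertices. Extrusion per mm of travel: 0.25 × 0.1 / (π × 0.875²) = 0.010394. Accumulating E over each segment gives final E = 0.8211.

G0 X-28.89 Y2.53 Z0.60
G1 X0.00 Y0.00 E0.3014
G1 X0.92 Y10.46 E0.4106
G1 X-27.97 Y12.99 E0.7120
G1 X-28.89 Y2.53 E0.8211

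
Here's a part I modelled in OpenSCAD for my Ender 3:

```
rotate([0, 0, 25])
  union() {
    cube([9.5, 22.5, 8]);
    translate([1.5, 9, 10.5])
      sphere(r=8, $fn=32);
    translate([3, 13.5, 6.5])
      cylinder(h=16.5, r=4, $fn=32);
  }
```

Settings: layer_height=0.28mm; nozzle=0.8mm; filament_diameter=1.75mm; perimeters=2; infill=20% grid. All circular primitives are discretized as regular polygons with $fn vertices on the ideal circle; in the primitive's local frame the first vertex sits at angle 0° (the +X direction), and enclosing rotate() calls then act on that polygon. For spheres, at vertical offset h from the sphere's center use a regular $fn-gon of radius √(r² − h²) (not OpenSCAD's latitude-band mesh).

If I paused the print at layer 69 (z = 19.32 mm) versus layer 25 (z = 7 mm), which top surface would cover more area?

layer 25 (z = 7 mm)

Layer 69 (z = 19.32): the cube is not intersected at this z (z outside [0, 8]); the sphere at (1.5, 9) is absent (|z−center|=8.820 > r=8); the cylinder at (3, 13.5): section is a regular 32-gon, circumradius r=4 (area = (32/2)·4.000²·sin(360°/32) = 49.94 mm²); Combining (union): only the r=4 cylinder at (3, 13.5) is present, so the union is just that shape — area = 49.94 mm²; (whole slice rotated 25° about Z — lengths, areas and connectivity unchanged). So its area = 49.94 mm². Layer 25 (z = 7): the cube is present — its section is the full 9.5×22.5 rectangle (area 213.75 mm²); the r=8 sphere at (1.5, 9) slices to a regular 32-gon of circumradius 7.194 (√(r²−h²) with h=3.5 from center) (area = (32/2)·7.194²·sin(360°/32) = 161.53 mm²); the r=4 cylinder at (3, 13.5) contributes a regular 32-gon of circumradius 4 (area = (32/2)·4.000²·sin(360°/32) = 49.94 mm²); Combining (union): the regions partially overlap — summed areas 425.23 mm² minus the doubly-counted overlap 152.06 mm² gives 273.16 mm² — area = 273.16 mm²; (rotated 25° about Z; rotation is an isometry so areas/perimeters/island counts are preserved). So its area = 273.16 mm². Layer 25 is larger (273.16 vs 49.94 mm²).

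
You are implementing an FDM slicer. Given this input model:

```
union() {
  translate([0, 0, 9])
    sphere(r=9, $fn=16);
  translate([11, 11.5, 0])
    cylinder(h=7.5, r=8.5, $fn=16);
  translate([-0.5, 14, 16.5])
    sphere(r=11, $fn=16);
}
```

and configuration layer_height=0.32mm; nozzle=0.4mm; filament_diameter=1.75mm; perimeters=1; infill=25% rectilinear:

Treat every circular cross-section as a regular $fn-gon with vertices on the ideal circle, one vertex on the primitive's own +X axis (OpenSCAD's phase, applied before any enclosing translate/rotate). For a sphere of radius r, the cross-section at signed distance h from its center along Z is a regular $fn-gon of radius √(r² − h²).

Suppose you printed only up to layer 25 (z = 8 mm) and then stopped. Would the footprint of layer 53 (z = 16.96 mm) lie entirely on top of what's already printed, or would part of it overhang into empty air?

Compare the two slices. At z = 8: the r=9 sphere slices to a regular 16-gon of circumradius 8.944 (√(r²−h²) with h=1 from center) (area = (16/2)·8.944²·sin(360°/16) = 244.92 mm²); the cylinder at (11, 11.5) is absent (z outside [0, 7.5]); the r=11 sphere at (-0.5, 14) contributes a regular 16-gon of circumradius √(11²−8.5²) = 6.982 (area = (16/2)·6.982²·sin(360°/16) = 149.25 mm²); Combining (union): the regions partially overlap — summed areas 394.16 mm² minus the doubly-counted overlap 8.22 mm² gives 385.95 mm² — area = 385.95 mm². At z = 16.96: the sphere: section is a regular 16-gon, circumradius = √(r²−h²) = √(9²−7.96²) = 4.200 (area = (16/2)·4.200²·sin(360°/16) = 54.00 mm²); the cylinder at (11, 11.5) is absent (z outside [0, 7.5]); the r=11 sphere at (-0.5, 14) contributes a regular 16-gon of circumradius √(11²−0.46²) = 10.990 (area = (16/2)·10.990²·sin(360°/16) = 369.79 mm²); Taking the union: the regions partially overlap — summed areas 423.79 mm² minus the doubly-counted overlap 3.11 mm² gives 420.68 mm² — area = 420.68 mm². Checking containment: at z = 16.96 the cross-section extends beyond the z = 8 cross-section by about 175.26 mm².

part overhangs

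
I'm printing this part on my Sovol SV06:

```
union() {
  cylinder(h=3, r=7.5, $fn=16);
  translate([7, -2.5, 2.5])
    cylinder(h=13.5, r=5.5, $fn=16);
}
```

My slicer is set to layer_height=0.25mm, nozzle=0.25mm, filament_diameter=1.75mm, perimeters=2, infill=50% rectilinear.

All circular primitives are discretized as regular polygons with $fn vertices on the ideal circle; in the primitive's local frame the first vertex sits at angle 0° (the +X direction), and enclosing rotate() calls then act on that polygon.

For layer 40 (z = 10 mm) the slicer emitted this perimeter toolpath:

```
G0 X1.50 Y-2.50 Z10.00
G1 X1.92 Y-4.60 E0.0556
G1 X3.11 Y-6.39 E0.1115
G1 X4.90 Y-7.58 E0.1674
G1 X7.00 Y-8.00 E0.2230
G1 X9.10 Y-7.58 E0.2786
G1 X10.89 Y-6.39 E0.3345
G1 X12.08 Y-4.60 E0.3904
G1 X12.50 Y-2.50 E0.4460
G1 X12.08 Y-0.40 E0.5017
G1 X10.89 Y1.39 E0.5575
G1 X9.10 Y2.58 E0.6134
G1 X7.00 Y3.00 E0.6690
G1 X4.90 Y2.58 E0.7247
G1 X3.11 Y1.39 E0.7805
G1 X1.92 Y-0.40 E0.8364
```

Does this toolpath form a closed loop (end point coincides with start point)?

Start point (G0): (1.50, -2.50). End point (last G1): the path does not return to the start — open.

no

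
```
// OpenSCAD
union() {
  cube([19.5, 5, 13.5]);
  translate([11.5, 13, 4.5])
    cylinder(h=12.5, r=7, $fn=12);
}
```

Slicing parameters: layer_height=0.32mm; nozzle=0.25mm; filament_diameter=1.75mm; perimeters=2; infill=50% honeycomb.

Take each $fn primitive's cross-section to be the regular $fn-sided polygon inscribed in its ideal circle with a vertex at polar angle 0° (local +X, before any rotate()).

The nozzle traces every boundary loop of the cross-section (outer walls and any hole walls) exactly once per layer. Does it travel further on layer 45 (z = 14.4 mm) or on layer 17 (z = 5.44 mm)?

Layer 45 (z = 14.4): the cube is absent (z outside [0, 13.5]); the r=7 cylinder at (11.5, 13) contributes a regular 12-gon of circumradius 7 (perimeter = 2·12·7.000·sin(180°/12) = 43.48 mm); Merging all regions: only the r=7 cylinder at (11.5, 13) is present, so the union is just that shape — boundary = 43.48 mm. So its perimeter = 43.48 mm. Layer 17 (z = 5.44): the cube (footprint 19.5×5) is included at this height (perimeter 49.00 mm); the r=7 cylinder at (11.5, 13) gives a regular 12-gon of circumradius 7 (constant along its height) (perimeter = 2·12·7.000·sin(180°/12) = 43.48 mm); Taking the union: the 2 present regions are separate (no shared area or edge), so areas and boundary lengths simply add and each stays a separate island — boundary = 92.48 mm. So its perimeter = 92.48 mm. Layer 17 is larger (92.48 vs 43.48 mm).

layer 17 (z = 5.44 mm)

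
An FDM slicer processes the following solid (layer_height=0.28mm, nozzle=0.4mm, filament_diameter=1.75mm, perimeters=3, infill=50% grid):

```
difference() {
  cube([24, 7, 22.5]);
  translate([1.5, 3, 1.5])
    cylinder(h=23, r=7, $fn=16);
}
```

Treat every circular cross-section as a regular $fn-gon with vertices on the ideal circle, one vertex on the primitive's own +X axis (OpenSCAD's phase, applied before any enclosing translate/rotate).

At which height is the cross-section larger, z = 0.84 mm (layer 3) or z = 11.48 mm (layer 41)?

Layer 3 (z = 0.84): the cube (footprint 24×7) is included at this height (area 168.00 mm²); the cylinder at (1.5, 3) does not reach this height (z outside [1.5, 24.5]); Subtracting the remaining from the first: none of the subtracted shapes is present at this height, so the 24×7 cube is unchanged — area = 168.00 mm². So its area = 168.00 mm². Layer 41 (z = 11.48): the 24×7 cube contributes its full rectangle (area 168.00 mm²); the r=7 cylinder at (1.5, 3) gives a regular 16-gon of circumradius 7 (constant along its height) (area = (16/2)·7.000²·sin(360°/16) = 150.01 mm²); After the difference (first − rest): starting from the 24×7 cube (168.00 mm²), the r=7 cylinder at (1.5, 3) partially overlaps it — only the 56.58 mm² overlap (of its 150.01 mm²) is removed, clipping the outline — area = 111.42 mm². So its area = 111.42 mm². Layer 3 is larger (168.00 vs 111.42 mm²).

layer 3 (z = 0.84 mm)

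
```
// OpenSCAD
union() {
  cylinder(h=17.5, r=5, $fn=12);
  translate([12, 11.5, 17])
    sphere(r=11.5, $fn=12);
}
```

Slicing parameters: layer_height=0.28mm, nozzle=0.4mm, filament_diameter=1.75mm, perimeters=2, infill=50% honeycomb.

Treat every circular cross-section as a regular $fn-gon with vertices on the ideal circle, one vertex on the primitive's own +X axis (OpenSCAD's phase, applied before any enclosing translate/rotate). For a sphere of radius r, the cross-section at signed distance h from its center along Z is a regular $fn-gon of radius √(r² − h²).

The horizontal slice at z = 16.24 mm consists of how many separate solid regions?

At z = 16.24 mm: the r=5 cylinder gives a regular 12-gon of circumradius 5 (constant along its height); the r=11.5 sphere at (12, 11.5) slices to a regular 12-gon of circumradius 11.475 (√(r²−h²) with h=0.76 from center); Combining (union): the 2 present regions are separate (no shared area or edge), so areas and boundary lengths simply add and each stays a separate island — 2 connected regions. The result has 2 disconnected regions.

2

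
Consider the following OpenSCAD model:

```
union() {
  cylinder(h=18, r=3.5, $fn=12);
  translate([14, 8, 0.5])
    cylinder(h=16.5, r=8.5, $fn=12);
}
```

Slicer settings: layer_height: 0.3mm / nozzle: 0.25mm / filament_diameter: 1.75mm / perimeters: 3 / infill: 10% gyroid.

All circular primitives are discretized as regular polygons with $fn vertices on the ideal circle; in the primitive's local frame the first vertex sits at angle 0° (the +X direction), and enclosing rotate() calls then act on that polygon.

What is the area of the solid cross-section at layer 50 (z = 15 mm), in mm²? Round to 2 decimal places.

253.50 mm²

At z = 15 mm: the r=3.5 cylinder contributes a regular 12-gon of circumradius 3.5 (area = (12/2)·3.500²·sin(360°/12) = 36.75 mm²); the r=8.5 cylinder at (14, 8) contributes a regular 12-gon of circumradius 8.5 (area = (12/2)·8.500²·sin(360°/12) = 216.75 mm²); Merging all regions: the 2 present regions are separate (no shared area or edge), so areas and boundary lengths simply add and each stays a separate island — area = 253.50 mm². Overall, the cross-section has 2 separate islands. Net area = 253.50 mm².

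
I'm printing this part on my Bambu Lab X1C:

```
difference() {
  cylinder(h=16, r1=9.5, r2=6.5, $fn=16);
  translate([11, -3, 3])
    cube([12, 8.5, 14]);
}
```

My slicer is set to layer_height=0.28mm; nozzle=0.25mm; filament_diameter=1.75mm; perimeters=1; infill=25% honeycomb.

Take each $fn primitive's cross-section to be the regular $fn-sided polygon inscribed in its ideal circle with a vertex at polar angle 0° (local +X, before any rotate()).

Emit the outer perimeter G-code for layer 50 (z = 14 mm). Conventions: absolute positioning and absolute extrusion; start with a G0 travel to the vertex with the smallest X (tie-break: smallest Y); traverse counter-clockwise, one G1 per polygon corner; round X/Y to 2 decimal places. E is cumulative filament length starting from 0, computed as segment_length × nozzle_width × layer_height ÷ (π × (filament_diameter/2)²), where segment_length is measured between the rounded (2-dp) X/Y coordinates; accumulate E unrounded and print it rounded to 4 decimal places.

G0 X-6.88 Y0.00 Z14.00
G1 X-6.35 Y-2.63 E0.0781
G1 X-4.86 Y-4.86 E0.1561
G1 X-2.63 Y-6.35 E0.2342
G1 X0.00 Y-6.88 E0.3123
G1 X2.63 Y-6.35 E0.3903
G1 X4.86 Y-4.86 E0.4684
G1 X6.35 Y-2.63 E0.5464
G1 X6.88 Y0.00 E0.6245
G1 X6.35 Y2.63 E0.7026
G1 X4.86 Y4.86 E0.7807
G1 X2.63 Y6.35 E0.8587
G1 X0.00 Y6.88 E0.9368
G1 X-2.63 Y6.35 E1.0149
G1 X-4.86 Y4.86 E1.0929
G1 X-6.35 Y2.63 E1.1710
G1 X-6.88 Y0.00 E1.2490

At z = 14 mm: the cone: at t=0.875 of its height the radius interpolates to r₁+(r₂−r₁)t = 6.875, giving a regular 16-gon of that circumradius; the cube at (11, -3) is present — its section is the full 12×8.5 rectangle; Subtracting the remaining from the first: starting from the cone, the 12×8.5 cube at (11, -3) misses the remaining region (no effect) — 1 connected region. The outline is a single polygon with 16 vertices. Extrusion per mm of travel: 0.25 × 0.28 / (π × 0.875²) = 0.029103. Accumulating E over each segment gives final E = 1.2490.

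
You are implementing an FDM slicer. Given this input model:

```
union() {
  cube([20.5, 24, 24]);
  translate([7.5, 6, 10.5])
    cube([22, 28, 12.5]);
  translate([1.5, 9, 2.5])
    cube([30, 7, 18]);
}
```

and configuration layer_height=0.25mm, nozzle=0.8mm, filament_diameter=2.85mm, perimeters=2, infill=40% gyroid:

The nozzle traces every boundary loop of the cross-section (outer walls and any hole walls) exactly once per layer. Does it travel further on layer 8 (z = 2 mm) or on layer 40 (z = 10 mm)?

Layer 8 (z = 2): the cube (footprint 20.5×24) is included at this height (perimeter 89.00 mm); the cube at (7.5, 6) does not reach this height (z outside [10.5, 23]); the cube at (1.5, 9) is absent (z outside [2.5, 20.5]); Taking the union: only the 20.5×24 cube is present, so the union is just that shape — boundary = 89.00 mm. So its perimeter = 89.00 mm. Layer 40 (z = 10): the cube (footprint 20.5×24) is included at this height (perimeter 89.00 mm); the cube at (7.5, 6) is absent (z outside [10.5, 23]); the 30×7 cube at (1.5, 9) contributes its full rectangle (perimeter 74.00 mm); Combining (union): the regions partially overlap (shared area 133.00 mm²), so the edge portions inside another operand are dropped and the merged outline is re-measured after clipping — boundary = 111.00 mm. So its perimeter = 111.00 mm. Layer 40 is larger (111.00 vs 89.00 mm).

layer 40 (z = 10 mm)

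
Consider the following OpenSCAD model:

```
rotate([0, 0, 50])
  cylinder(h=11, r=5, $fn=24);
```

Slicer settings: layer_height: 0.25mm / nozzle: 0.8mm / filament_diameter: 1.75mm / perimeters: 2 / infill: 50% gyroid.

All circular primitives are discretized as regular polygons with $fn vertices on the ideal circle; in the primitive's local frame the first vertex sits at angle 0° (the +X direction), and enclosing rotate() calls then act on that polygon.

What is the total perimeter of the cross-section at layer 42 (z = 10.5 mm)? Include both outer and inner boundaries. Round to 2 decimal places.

At z = 10.5 mm: the r=5 cylinder contributes a regular 24-gon of circumradius 5 (perimeter = 2·24·5.000·sin(180°/24) = 31.33 mm); (rotated 50° about Z; rotation is an isometry so areas/perimeters/island counts are preserved). Overall, the cross-section is a single solid region. Total boundary length (outer) = 31.33 mm.

31.33 mm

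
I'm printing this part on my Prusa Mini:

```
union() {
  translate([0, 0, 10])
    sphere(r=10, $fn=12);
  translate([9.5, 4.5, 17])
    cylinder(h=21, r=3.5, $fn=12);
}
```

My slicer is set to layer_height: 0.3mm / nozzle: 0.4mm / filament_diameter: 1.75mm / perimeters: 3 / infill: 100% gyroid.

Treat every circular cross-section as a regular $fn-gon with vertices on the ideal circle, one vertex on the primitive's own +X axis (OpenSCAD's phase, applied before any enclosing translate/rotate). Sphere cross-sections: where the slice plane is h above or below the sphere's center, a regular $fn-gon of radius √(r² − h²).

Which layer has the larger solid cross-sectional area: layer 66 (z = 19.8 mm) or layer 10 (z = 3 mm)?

layer 10 (z = 3 mm)

Layer 66 (z = 19.8): the r=10 sphere contributes a regular 12-gon of circumradius √(10²−9.8²) = 1.990 (area = (12/2)·1.990²·sin(360°/12) = 11.88 mm²); the r=3.5 cylinder at (9.5, 4.5) gives a regular 12-gon of circumradius 3.5 (constant along its height) (area = (12/2)·3.500²·sin(360°/12) = 36.75 mm²); Taking the union: the 2 present regions are separate (no shared area or edge), so areas and boundary lengths simply add and each stays a separate island — area = 48.63 mm². So its area = 48.63 mm². Layer 10 (z = 3): the sphere: section is a regular 12-gon, circumradius = √(r²−h²) = √(10²−7²) = 7.141 (area = (12/2)·7.141²·sin(360°/12) = 153.00 mm²); the cylinder at (9.5, 4.5) is not intersected at this z (z outside [17, 38]); Merging all regions: only the r=10 sphere is present, so the union is just that shape — area = 153.00 mm². So its area = 153.00 mm². Layer 10 is larger (153.00 vs 48.63 mm²).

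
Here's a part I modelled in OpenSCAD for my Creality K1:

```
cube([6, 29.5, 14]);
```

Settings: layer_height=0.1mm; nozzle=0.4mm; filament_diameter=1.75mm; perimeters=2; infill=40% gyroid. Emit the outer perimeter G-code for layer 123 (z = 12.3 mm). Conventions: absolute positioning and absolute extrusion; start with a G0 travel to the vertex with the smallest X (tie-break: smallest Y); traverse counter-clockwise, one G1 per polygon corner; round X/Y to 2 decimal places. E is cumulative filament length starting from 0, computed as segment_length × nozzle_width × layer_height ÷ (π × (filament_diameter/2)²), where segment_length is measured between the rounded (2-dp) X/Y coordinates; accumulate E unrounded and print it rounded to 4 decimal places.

At z = 12.3 mm: the cube (footprint 6×29.5) is included at this height. The outline is a single polygon with 4 vertices. Extrusion per mm of travel: 0.4 × 0.1 / (π × 0.875²) = 0.016630. Accumulating E over each segment gives final E = 1.1807.

G0 X0.00 Y0.00 Z12.30
G1 X6.00 Y0.00 E0.0998
G1 X6.00 Y29.50 E0.5904
G1 X0.00 Y29.50 E0.6901
G1 X0.00 Y0.00 E1.1807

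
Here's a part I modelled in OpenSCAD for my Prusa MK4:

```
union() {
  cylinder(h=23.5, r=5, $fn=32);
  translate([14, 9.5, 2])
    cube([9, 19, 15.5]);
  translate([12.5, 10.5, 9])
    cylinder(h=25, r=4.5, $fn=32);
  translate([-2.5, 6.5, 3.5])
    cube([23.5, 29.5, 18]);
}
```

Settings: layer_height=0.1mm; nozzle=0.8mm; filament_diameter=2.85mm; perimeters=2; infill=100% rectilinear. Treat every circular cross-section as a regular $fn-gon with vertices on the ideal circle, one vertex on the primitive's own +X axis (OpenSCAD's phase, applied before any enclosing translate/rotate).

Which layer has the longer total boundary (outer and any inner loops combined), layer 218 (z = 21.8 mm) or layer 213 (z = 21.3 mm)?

layer 213 (z = 21.3 mm)

Layer 218 (z = 21.8): the r=5 cylinder contributes a regular 32-gon of circumradius 5 (perimeter = 2·32·5.000·sin(180°/32) = 31.37 mm); the cube at (14, 9.5) does not reach this height (z outside [2, 17.5]); the r=4.5 cylinder at (12.5, 10.5) contributes a regular 32-gon of circumradius 4.5 (perimeter = 2·32·4.500·sin(180°/32) = 28.23 mm); the cube at (-2.5, 6.5) does not reach this height (z outside [3.5, 21.5]); Combining (union): the 2 present regions are separate (no shared area or edge), so areas and boundary lengths simply add and each stays a separate island — boundary = 59.59 mm. So its perimeter = 59.59 mm. Layer 213 (z = 21.3): the r=5 cylinder contributes a regular 32-gon of circumradius 5 (perimeter = 2·32·5.000·sin(180°/32) = 31.37 mm); the cube at (14, 9.5) is absent (z outside [2, 17.5]); the r=4.5 cylinder at (12.5, 10.5) contributes a regular 32-gon of circumradius 4.5 (perimeter = 2·32·4.500·sin(180°/32) = 28.23 mm); the cube at (-2.5, 6.5) is present — its section is the full 23.5×29.5 rectangle (perimeter 106.00 mm); Merging all regions: the regions partially overlap (shared area 61.88 mm²), so the edge portions inside another operand are dropped and the merged outline is re-measured after clipping — boundary = 137.53 mm. So its perimeter = 137.53 mm. Layer 213 is larger (137.53 vs 59.59 mm).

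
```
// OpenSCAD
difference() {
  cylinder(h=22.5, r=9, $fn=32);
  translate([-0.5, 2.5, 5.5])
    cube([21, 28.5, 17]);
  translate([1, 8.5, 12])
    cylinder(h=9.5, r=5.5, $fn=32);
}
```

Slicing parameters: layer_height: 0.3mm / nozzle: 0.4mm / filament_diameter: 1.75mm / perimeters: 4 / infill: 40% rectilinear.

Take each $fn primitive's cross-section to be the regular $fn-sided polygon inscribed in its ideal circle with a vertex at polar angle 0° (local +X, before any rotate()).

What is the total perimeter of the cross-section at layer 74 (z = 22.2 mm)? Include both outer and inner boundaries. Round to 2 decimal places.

59.94 mm

At z = 22.2 mm: the r=9 cylinder contributes a regular 32-gon of circumradius 9 (perimeter = 2·32·9.000·sin(180°/32) = 56.46 mm); the 21×28.5 cube at (-0.5, 2.5) contributes its full rectangle (perimeter 99.00 mm); the cylinder at (1, 8.5) does not reach this height (z outside [12, 21.5]); Taking the first minus the rest: starting from the r=9 cylinder, the 21×28.5 cube at (-0.5, 2.5) partially overlaps it — only the 44.31 mm² overlap (of its 598.50 mm²) is removed, clipping the outline — boundary = 59.94 mm. Overall, the cross-section is a single solid region. Total boundary length (outer) = 59.94 mm.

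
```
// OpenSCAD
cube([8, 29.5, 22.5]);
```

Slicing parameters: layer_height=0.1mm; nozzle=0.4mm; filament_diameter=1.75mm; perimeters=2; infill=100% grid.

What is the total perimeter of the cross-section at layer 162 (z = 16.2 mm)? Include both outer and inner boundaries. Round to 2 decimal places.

At z = 16.2 mm: the 8×29.5 cube contributes its full rectangle (perimeter 75.00 mm). Overall, the cross-section is a single solid region. Total boundary length (outer) = 75.00 mm.

75.00 mm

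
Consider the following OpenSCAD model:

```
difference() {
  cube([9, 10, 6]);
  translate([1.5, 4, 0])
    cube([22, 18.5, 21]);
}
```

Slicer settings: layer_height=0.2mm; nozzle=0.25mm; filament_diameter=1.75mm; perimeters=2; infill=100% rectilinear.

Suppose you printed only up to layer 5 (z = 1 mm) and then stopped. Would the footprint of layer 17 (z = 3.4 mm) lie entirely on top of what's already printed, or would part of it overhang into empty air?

Compare the two slices. At z = 1: the cube (footprint 9×10) is included at this height (area 90.00 mm²); the 22×18.5 cube at (1.5, 4) contributes its full rectangle (area 407.00 mm²); After the difference (first − rest): starting from the 9×10 cube (90.00 mm²), the 22×18.5 cube at (1.5, 4) partially overlaps it — only the 45.00 mm² overlap (of its 407.00 mm²) is removed, clipping the outline — area = 45.00 mm². At z = 3.4: the 9×10 cube contributes its full rectangle (area 90.00 mm²); the cube at (1.5, 4) is present — its section is the full 22×18.5 rectangle (area 407.00 mm²); Taking the first minus the rest: starting from the 9×10 cube (90.00 mm²), the 22×18.5 cube at (1.5, 4) partially overlaps it — only the 45.00 mm² overlap (of its 407.00 mm²) is removed, clipping the outline — area = 45.00 mm². Checking containment: the cross-section at z = 3.4 is a subset of the cross-section at z = 1.

entirely on top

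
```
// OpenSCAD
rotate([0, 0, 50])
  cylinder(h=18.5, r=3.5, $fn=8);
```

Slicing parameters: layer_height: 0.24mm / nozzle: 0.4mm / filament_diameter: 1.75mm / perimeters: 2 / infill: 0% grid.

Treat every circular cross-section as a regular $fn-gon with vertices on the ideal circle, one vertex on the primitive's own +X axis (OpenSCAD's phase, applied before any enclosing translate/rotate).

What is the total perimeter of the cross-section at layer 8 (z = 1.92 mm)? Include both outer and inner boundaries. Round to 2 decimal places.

At z = 1.92 mm: the r=3.5 cylinder contributes a regular 8-gon of circumradius 3.5 (perimeter = 2·8·3.500·sin(180°/8) = 21.43 mm); (rotated 50° about Z; rotation is an isometry so areas/perimeters/island counts are preserved). Overall, the cross-section is a single solid region. Total boundary length (outer) = 21.43 mm.

21.43 mm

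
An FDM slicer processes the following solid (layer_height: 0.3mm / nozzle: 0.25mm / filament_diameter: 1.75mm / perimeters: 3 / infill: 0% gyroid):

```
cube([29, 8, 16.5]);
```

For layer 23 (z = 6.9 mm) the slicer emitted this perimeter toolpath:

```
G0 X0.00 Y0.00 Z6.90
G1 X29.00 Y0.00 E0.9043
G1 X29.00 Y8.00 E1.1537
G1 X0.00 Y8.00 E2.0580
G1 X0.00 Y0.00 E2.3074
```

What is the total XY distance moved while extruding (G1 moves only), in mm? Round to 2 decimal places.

Sum the Euclidean lengths of each G1 segment: total = 74.00 mm.

74.00 mm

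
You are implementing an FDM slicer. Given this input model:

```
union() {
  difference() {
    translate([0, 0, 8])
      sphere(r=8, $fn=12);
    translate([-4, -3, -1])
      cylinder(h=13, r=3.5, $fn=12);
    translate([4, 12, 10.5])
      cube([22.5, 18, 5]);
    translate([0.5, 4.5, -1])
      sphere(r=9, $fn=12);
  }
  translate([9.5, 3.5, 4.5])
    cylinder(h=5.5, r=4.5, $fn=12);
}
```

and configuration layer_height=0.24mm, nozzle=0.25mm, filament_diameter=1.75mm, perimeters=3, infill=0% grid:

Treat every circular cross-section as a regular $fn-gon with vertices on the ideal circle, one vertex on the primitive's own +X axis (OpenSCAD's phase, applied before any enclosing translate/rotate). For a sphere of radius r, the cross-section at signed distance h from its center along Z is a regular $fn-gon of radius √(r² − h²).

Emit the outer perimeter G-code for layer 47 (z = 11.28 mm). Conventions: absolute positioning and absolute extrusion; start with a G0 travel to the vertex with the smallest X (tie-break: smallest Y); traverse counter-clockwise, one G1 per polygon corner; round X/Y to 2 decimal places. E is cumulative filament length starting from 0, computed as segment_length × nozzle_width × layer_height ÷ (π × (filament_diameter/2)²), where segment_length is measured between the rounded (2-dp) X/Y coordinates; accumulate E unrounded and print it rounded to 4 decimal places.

G0 X-7.30 Y0.00 Z11.28
G1 X-6.98 Y-1.20 E0.0310
G1 X-5.75 Y0.03 E0.0744
G1 X-4.00 Y0.50 E0.1196
G1 X-2.25 Y0.03 E0.1648
G1 X-0.97 Y-1.25 E0.2099
G1 X-0.50 Y-3.00 E0.2551
G1 X-0.97 Y-4.75 E0.3003
G1 X-2.25 Y-6.03 E0.3455
G1 X-3.49 Y-6.36 E0.3775
G1 X0.00 Y-7.30 E0.4677
G1 X3.65 Y-6.32 E0.5619
G1 X6.32 Y-3.65 E0.6561
G1 X7.30 Y0.00 E0.7504
G1 X6.32 Y3.65 E0.8447
G1 X3.65 Y6.32 E0.9389
G1 X0.00 Y7.30 E1.0331
G1 X-3.65 Y6.32 E1.1274
G1 X-6.32 Y3.65 E1.2216
G1 X-7.30 Y0.00 E1.3159

At z = 11.28 mm: the r=8 sphere slices to a regular 12-gon of circumradius 7.297 (√(r²−h²) with h=3.28 from center); the cylinder at (-4, -3): section is a regular 12-gon, circumradius r=3.5; the 22.5×18 cube at (4, 12) contributes its full rectangle; the sphere at (0.5, 4.5) does not reach this height (|z−center|=12.280 > r=9); Taking the first minus the rest: starting from the r=8 sphere, the r=3.5 cylinder at (-4, -3) partially overlaps it — only the 30.75 mm² overlap (of its 36.75 mm²) is removed, clipping the outline; the 22.5×18 cube at (4, 12) misses the remaining region (no effect) — 1 connected region; the cylinder at (9.5, 3.5) is not intersected at this z (z outside [4.5, 10]); Combining (union): only the result so far is present, so the union is just that shape — 1 connected region. The outline is a single polygon with 19 vertices. Extrusion per mm of travel: 0.25 × 0.24 / (π × 0.875²) = 0.024945. Accumulating E over each segment gives final E = 1.3159.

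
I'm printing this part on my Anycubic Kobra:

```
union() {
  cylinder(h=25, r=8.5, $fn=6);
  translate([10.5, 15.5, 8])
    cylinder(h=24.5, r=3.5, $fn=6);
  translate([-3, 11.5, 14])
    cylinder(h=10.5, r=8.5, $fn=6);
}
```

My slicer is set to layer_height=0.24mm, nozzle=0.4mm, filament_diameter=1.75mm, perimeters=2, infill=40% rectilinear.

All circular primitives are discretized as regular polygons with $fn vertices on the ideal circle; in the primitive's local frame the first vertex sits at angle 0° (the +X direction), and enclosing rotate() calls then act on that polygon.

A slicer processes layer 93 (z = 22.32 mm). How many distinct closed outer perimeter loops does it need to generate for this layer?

At z = 22.32 mm: the r=8.5 cylinder gives a regular 6-gon of circumradius 8.5 (constant along its height); the r=3.5 cylinder at (10.5, 15.5) contributes a regular 6-gon of circumradius 3.5; the cylinder at (-3, 11.5): section is a regular 6-gon, circumradius r=8.5; Merging all regions: the regions partially overlap (shared area 23.72 mm²), so overlapping operands fuse into one piece — 2 connected regions. The result has 2 disconnected regions.

2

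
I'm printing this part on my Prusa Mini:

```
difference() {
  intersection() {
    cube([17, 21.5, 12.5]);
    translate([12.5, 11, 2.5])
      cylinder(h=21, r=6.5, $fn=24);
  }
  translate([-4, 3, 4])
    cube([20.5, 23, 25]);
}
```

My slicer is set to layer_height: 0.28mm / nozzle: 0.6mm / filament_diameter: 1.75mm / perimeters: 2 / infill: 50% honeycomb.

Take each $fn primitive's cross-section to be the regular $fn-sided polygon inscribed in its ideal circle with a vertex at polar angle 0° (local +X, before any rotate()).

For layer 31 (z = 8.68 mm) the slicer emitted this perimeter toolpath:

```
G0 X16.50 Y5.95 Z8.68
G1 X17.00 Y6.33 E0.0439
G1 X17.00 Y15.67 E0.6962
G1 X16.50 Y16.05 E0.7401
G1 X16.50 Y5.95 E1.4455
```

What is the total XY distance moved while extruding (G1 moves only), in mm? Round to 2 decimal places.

Sum the Euclidean lengths of each G1 segment: total = 20.70 mm.

20.70 mm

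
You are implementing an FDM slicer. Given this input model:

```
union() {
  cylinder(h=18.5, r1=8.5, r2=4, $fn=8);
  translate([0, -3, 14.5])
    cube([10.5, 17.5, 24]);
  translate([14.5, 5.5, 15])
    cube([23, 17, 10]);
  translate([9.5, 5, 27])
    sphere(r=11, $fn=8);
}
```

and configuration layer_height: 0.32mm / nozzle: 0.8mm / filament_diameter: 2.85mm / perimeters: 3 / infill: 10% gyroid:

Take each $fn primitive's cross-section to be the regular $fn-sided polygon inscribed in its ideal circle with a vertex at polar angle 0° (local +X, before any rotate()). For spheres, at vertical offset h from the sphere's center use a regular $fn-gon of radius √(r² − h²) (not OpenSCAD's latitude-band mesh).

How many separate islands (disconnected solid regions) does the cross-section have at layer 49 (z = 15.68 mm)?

2

At z = 15.68 mm: the cone: at t=0.848 of its height the radius interpolates to r₁+(r₂−r₁)t = 4.686, giving a regular 8-gon of that circumradius; the cube at (0, -3) is present — its section is the full 10.5×17.5 rectangle; the cube at (14.5, 5.5) is present — its section is the full 23×17 rectangle; the sphere at (9.5, 5) is absent (|z−center|=11.320 > r=11); Taking the union: the regions partially overlap (shared area 27.72 mm²), so overlapping operands fuse into one piece — 2 connected regions. Overall, the cross-section has 2 separate islands. Island count = 2.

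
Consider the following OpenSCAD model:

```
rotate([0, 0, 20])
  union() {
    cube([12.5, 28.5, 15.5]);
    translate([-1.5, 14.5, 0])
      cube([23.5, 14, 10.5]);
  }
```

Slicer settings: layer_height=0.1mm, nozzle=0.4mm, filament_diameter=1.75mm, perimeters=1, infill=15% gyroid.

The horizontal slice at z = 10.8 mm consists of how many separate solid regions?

1

At z = 10.8 mm: the 12.5×28.5 cube contributes its full rectangle; the cube at (-1.5, 14.5) is not intersected at this z (z outside [0, 10.5]); Combining (union): only the 12.5×28.5 cube is present, so the union is just that shape — 1 connected region; (rotated 20° about Z; rotation is an isometry so areas/perimeters/island counts are preserved). The result has 1 disconnected region.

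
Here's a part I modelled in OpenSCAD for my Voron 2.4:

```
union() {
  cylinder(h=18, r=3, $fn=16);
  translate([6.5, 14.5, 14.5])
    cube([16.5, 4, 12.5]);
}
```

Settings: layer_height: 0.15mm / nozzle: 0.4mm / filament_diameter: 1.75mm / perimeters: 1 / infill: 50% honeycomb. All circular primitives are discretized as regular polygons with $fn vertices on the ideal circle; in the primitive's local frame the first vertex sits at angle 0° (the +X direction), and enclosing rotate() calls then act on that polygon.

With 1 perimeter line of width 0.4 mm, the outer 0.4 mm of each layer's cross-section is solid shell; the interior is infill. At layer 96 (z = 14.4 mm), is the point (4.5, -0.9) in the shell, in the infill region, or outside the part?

At z = 14.4 mm: the cylinder: section is a regular 16-gon, circumradius r=3; the cube at (6.5, 14.5) does not reach this height (z outside [14.5, 27]); Taking the union: only the r=3 cylinder is present, so the union is just that shape — 1 connected region. Overall, the cross-section is a single solid region. The nearest boundary edge runs (2.77, -1.15)→(3.00, 0.00); distance from the point to it = 1.65 mm. The point is not inside any of the regions above, so it lies outside the cross-section (1.65 mm from the nearest boundary).

outside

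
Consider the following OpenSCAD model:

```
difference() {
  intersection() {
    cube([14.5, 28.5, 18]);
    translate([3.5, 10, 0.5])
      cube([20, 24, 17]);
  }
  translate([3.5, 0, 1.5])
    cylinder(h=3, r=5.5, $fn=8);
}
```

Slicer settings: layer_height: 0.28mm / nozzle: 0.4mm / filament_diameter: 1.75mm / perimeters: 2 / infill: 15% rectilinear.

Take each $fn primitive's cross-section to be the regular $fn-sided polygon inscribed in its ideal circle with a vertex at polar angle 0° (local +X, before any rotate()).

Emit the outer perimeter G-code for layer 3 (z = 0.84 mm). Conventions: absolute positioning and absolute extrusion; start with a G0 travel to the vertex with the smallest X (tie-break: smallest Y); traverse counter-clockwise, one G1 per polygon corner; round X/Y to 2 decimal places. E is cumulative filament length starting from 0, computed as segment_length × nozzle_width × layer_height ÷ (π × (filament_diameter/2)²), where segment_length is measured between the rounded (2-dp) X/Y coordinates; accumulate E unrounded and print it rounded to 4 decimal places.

G0 X3.50 Y10.00 Z0.84
G1 X14.50 Y10.00 E0.5122
G1 X14.50 Y28.50 E1.3736
G1 X3.50 Y28.50 E1.8858
G1 X3.50 Y10.00 E2.7473

At z = 0.84 mm: the cube is present — its section is the full 14.5×28.5 rectangle; the 20×24 cube at (3.5, 10) contributes its full rectangle; After intersecting: the 20×24 cube at (3.5, 10) partially overlaps the 14.5×28.5 cube; clipping to the common part keeps 203.50 mm² — 1 connected region; the cylinder at (3.5, 0) does not reach this height (z outside [1.5, 4.5]); Subtracting the remaining from the first: none of the subtracted shapes is present at this height, so that combined region is unchanged — 1 connected region. The outline is a single polygon with 4 vertices. Extrusion per mm of travel: 0.4 × 0.28 / (π × 0.875²) = 0.046564. Accumulating E over each segment gives final E = 2.7473.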